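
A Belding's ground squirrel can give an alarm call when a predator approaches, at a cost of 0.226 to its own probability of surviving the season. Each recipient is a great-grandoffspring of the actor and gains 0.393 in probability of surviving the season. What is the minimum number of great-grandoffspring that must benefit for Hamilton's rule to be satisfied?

r to a great-grandoffspring = 0.125 (three parent–offspring links: r = (1/2)^3 = 1/8).
Hamilton's rule: n·r·B > C  ⇒  n > C/(r·B) = 0.226/(0.125·0.393) = 4.601.
The smallest integer exceeding 4.601 is 5.

5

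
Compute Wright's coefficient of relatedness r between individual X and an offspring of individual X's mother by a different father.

0.25

Each parent–offspring link contributes a factor of 1/2, and independent paths through distinct common ancestors add.
Half-sibs share one parent — one path of length 2: r = (1/2)^2 = 1/4.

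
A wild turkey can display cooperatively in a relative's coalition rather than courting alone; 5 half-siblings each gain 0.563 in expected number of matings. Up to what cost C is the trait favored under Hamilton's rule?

r to a half-sibling = 1/4 (half-sibs share one parent — one path of length 2: r = (1/2)^2 = 1/4).
Hamilton's rule: n·r·B > C, so the trait is favored while C < n·r·B = 5·0.25·0.563 = 0.70375.

0.70375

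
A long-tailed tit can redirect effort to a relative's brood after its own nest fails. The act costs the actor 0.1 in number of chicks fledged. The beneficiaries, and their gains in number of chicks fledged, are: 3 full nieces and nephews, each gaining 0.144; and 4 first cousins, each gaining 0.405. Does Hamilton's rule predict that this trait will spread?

Yes

Hamilton's rule: the trait is favored when the sum of r·B over every recipient exceeds the actor's cost C.
r to a full niece or nephew = 1/4 (full aunt/uncle↔niece/nephew: two paths of length 3 through the shared grandparent pair: r = 2·(1/2)^3 = 1/4).
r to a first cousin = 1/8 (first cousins share one grandparent pair — two paths of length 4: r = 2·(1/2)^4 = 1/8).
Summing one r·B term per recipient: 3·0.25·0.144 + 4·0.125·0.405 = 0.3105.
0.3105 > 0.1: the indirect benefit exceeds the cost.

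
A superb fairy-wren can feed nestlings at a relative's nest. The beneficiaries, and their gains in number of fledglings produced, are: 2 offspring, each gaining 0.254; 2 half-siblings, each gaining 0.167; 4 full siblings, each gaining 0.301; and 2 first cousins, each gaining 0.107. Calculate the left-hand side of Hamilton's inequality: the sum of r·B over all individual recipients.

0.96625

r to an offspring = 1/2 (one parent–offspring link: r = (1/2)^1 = 1/2).
r to a half-sibling = 0.25 (half-sibs share one parent — one path of length 2: r = (1/2)^2 = 1/4).
r to a full sibling = 0.5 (full sibs share both parents — two paths of length 2: r = 2·(1/2)^2 = 1/2).
r to a first cousin = 0.125 (first cousins share one grandparent pair — two paths of length 4: r = 2·(1/2)^4 = 1/8).
Summing one r·B term per recipient: 2·0.5·0.254 + 2·0.25·0.167 + 4·0.5·0.301 + 2·0.125·0.107 = 0.96625.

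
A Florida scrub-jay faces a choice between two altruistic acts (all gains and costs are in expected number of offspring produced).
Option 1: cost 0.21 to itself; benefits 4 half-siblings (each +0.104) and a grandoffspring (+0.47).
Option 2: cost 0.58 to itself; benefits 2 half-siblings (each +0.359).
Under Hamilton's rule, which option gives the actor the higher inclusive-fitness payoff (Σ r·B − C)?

Option 1: r to a half-sibling = 0.25.
Option 1: r to a grandoffspring = 0.25.
Option 1: Σ r·B − C = (4·0.25·0.104 + 1·0.25·0.47) − 0.21 = 0.0115.
Option 2: r to a half-sibling = 0.25.
Option 2: Σ r·B − C = (2·0.25·0.359) − 0.58 = -0.4005.
Option 1 has the higher net inclusive-fitness payoff.

Option 1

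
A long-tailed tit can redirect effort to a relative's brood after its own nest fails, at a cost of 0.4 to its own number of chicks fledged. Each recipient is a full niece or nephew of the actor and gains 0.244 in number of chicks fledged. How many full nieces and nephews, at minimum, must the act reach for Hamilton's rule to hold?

7

r to a full niece or nephew = 0.25 (full aunt/uncle↔niece/nephew: two paths of length 3 through the shared grandparent pair: r = 2·(1/2)^3 = 1/4).
Hamilton's rule: n·r·B > C  ⇒  n > C/(r·B) = 0.4/(0.25·0.244) = 6.557.
The smallest integer exceeding 6.557 is 7.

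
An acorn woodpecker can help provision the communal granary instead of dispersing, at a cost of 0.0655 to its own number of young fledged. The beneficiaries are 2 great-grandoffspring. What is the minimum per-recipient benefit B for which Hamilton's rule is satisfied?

r to a great-grandoffspring = 1/8 (three parent–offspring links: r = (1/2)^3 = 1/8).
Hamilton's rule with n recipients of equal r: n·r·B > C, so B > C/(n·r) = 0.0655/(2·0.125) = 0.262.

0.262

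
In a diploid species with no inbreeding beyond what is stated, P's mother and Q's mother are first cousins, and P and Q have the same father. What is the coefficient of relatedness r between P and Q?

0.28125

Relatedness sums over independent paths through distinct common ancestors.
P and Q are related in two ways: second cousins through their mothers (r = 1/32) and half-sibs through their shared father (r = 1/4).
r = 1/32 + 1/4 = 9/32 = 0.28125.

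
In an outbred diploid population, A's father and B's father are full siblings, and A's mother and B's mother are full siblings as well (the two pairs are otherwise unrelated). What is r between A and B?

Wright's path rule: contributions from independent ancestry routes add.
A and B are related in two ways: first cousins through their fathers (r = 1/8) and first cousins through their mothers (r = 1/8) — i.e. double first cousins.
r = 1/8 + 1/8 = 0.25.

0.25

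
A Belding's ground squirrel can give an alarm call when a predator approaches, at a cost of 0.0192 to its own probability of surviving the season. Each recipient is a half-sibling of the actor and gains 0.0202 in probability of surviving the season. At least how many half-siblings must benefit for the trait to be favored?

4

r to a half-sibling = 1/4 (half-sibs share one parent — one path of length 2: r = (1/2)^2 = 1/4).
Hamilton's rule: n·r·B > C  ⇒  n > C/(r·B) = 0.0192/(0.25·0.0202) = 3.802.
The smallest integer exceeding 3.802 is 4.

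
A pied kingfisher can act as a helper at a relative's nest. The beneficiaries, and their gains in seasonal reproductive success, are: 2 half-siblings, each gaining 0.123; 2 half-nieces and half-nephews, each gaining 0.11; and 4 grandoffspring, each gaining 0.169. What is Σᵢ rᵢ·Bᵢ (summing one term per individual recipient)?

0.258

r to a half-sibling = 0.25 (half-sibs share one parent — one path of length 2: r = (1/2)^2 = 1/4).
r to a half-niece or half-nephew = 1/8 (half-aunt/uncle↔niece/nephew: one path of length 3: r = (1/2)^3 = 1/8).
r to a grandoffspring = 1/4 (two parent–offspring links: r = (1/2)^2 = 1/4).
Summing one r·B term per recipient: 2·0.25·0.123 + 2·0.125·0.11 + 4·0.25·0.169 = 0.258.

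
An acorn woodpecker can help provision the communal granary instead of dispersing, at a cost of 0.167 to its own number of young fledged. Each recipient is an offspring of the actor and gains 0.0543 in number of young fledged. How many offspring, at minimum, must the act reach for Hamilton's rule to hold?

r to an offspring = 1/2 (one parent–offspring link: r = (1/2)^1 = 1/2).
Hamilton's rule: n·r·B > C  ⇒  n > C/(r·B) = 0.167/(0.5·0.0543) = 6.151.
The smallest integer exceeding 6.151 is 7.

7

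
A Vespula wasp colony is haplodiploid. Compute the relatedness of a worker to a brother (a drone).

0.25

Her haploid brother carries none of their father's genes and a random half of their mother's genome; that half matches the maternal half of her own genome with probability 1/2: r = 1/2 · 1/2 = 1/4.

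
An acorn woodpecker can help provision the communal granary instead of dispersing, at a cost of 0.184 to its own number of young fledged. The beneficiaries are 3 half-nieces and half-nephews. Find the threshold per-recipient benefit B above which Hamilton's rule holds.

r to a half-niece or half-nephew = 1/8 (half-aunt/uncle↔niece/nephew: one path of length 3: r = (1/2)^3 = 1/8).
Hamilton's rule with n recipients of equal r: n·r·B > C, so B > C/(n·r) = 0.184/(3·0.125) = 0.4907.

0.4907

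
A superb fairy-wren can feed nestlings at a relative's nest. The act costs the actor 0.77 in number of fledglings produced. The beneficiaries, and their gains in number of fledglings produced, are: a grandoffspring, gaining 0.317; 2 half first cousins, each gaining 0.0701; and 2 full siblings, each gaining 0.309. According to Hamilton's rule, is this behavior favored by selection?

No

Hamilton's rule: the trait is favored when the sum of r·B over every recipient exceeds the actor's cost C.
r to a grandoffspring = 1/4 (two parent–offspring links: r = (1/2)^2 = 1/4).
r to a half first cousin = 1/16 (half first cousins share one grandparent — one path of length 4: r = (1/2)^4 = 1/16).
r to a full sibling = 1/2 (full sibs share both parents — two paths of length 2: r = 2·(1/2)^2 = 1/2).
Summing one r·B term per recipient: 1·0.25·0.317 + 2·0.0625·0.0701 + 2·0.5·0.309 = 0.3970125.
0.3970125 < 0.77: the indirect benefit is less than the cost.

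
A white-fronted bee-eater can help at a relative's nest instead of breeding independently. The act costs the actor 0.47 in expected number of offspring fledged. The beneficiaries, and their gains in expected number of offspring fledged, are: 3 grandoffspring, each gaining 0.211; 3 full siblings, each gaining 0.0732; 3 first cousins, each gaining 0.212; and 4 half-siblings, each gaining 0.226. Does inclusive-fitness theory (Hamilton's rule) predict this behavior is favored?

Yes

Hamilton's rule: the trait is favored when the sum of r·B over every recipient exceeds the actor's cost C.
r to a grandoffspring = 1/4 (two parent–offspring links: r = (1/2)^2 = 1/4).
r to a full sibling = 1/2 (full sibs share both parents — two paths of length 2: r = 2·(1/2)^2 = 1/2).
r to a first cousin = 0.125 (first cousins share one grandparent pair — two paths of length 4: r = 2·(1/2)^4 = 1/8).
r to a half-sibling = 1/4 (half-sibs share one parent — one path of length 2: r = (1/2)^2 = 1/4).
Summing one r·B term per recipient: 3·0.25·0.211 + 3·0.5·0.0732 + 3·0.125·0.212 + 4·0.25·0.226 = 0.57355.
0.57355 > 0.47: the indirect benefit exceeds the cost.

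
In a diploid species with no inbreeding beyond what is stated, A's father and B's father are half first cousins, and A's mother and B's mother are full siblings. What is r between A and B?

Wright's path rule: contributions from independent ancestry routes add.
A and B are related in two ways: half second cousins through their fathers (r = 1/64) and first cousins through their mothers (r = 1/8).
r = 1/64 + 1/8 = 9/64 = 0.140625.

0.140625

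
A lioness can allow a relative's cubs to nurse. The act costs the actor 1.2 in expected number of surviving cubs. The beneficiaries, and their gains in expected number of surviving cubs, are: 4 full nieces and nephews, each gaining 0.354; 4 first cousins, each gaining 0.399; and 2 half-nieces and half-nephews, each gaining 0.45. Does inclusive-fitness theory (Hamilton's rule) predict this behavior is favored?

Hamilton's rule: the trait is favored when the sum of r·B over every recipient exceeds the actor's cost C.
r to a full niece or nephew = 1/4 (full aunt/uncle↔niece/nephew: two paths of length 3 through the shared grandparent pair: r = 2·(1/2)^3 = 1/4).
r to a first cousin = 0.125 (first cousins share one grandparent pair — two paths of length 4: r = 2·(1/2)^4 = 1/8).
r to a half-niece or half-nephew = 0.125 (half-aunt/uncle↔niece/nephew: one path of length 3: r = (1/2)^3 = 1/8).
Summing one r·B term per recipient: 4·0.25·0.354 + 4·0.125·0.399 + 2·0.125·0.45 = 0.666.
0.666 < 1.2: the indirect benefit is less than the cost.

No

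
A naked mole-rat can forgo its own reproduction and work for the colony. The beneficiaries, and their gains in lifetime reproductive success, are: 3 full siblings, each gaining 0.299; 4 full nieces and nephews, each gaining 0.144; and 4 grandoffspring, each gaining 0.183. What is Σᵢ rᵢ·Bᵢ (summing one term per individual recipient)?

r to a full sibling = 0.5 (full sibs share both parents — two paths of length 2: r = 2·(1/2)^2 = 1/2).
r to a full niece or nephew = 0.25 (full aunt/uncle↔niece/nephew: two paths of length 3 through the shared grandparent pair: r = 2·(1/2)^3 = 1/4).
r to a grandoffspring = 0.25 (two parent–offspring links: r = (1/2)^2 = 1/4).
Summing one r·B term per recipient: 3·0.5·0.299 + 4·0.25·0.144 + 4·0.25·0.183 = 0.7755.

0.7755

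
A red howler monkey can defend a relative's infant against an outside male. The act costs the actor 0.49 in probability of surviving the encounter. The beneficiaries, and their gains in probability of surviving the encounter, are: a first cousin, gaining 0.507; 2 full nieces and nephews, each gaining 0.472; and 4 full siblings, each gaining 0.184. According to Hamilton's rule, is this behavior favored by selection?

Hamilton's rule: the trait is favored when the sum of r·B over every recipient exceeds the actor's cost C.
r to a first cousin = 1/8 (first cousins share one grandparent pair — two paths of length 4: r = 2·(1/2)^4 = 1/8).
r to a full niece or nephew = 0.25 (full aunt/uncle↔niece/nephew: two paths of length 3 through the shared grandparent pair: r = 2·(1/2)^3 = 1/4).
r to a full sibling = 1/2 (full sibs share both parents — two paths of length 2: r = 2·(1/2)^2 = 1/2).
Summing one r·B term per recipient: 1·0.125·0.507 + 2·0.25·0.472 + 4·0.5·0.184 = 0.667375.
0.667375 > 0.49: the indirect benefit exceeds the cost.

Yes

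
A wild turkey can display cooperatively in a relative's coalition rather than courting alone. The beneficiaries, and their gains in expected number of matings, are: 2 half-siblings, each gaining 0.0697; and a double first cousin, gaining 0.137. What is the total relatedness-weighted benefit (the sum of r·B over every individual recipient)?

0.0691

r to a half-sibling = 0.25 (half-sibs share one parent — one path of length 2: r = (1/2)^2 = 1/4).
r to a double first cousin = 0.25 (double first cousins share both grandparent pairs — four paths of length 4: r = 4·(1/2)^4 = 1/4).
Summing one r·B term per recipient: 2·0.25·0.0697 + 1·0.25·0.137 = 0.0691.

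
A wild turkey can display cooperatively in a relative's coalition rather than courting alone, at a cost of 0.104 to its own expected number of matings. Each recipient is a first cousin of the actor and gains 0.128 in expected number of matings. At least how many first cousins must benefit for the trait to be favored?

7

r to a first cousin = 1/8 (first cousins share one grandparent pair — two paths of length 4: r = 2·(1/2)^4 = 1/8).
Hamilton's rule: n·r·B > C  ⇒  n > C/(r·B) = 0.104/(0.125·0.128) = 6.5.
The smallest integer exceeding 6.5 is 7.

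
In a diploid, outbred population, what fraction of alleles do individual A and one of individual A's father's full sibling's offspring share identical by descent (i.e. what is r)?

Each parent–offspring link contributes a factor of 1/2, and independent paths through distinct common ancestors add.
First cousins share one grandparent pair — two paths of length 4: r = 2·(1/2)^4 = 1/8.

0.125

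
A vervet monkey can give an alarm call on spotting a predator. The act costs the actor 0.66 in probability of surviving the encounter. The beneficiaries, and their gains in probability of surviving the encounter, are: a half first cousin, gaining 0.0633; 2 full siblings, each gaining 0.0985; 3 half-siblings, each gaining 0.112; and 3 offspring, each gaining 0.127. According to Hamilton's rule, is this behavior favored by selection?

No

Hamilton's rule: the trait is favored when the sum of r·B over every recipient exceeds the actor's cost C.
r to a half first cousin = 1/16 (half first cousins share one grandparent — one path of length 4: r = (1/2)^4 = 1/16).
r to a full sibling = 0.5 (full sibs share both parents — two paths of length 2: r = 2·(1/2)^2 = 1/2).
r to a half-sibling = 1/4 (half-sibs share one parent — one path of length 2: r = (1/2)^2 = 1/4).
r to an offspring = 0.5 (one parent–offspring link: r = (1/2)^1 = 1/2).
Summing one r·B term per recipient: 1·0.0625·0.0633 + 2·0.5·0.0985 + 3·0.25·0.112 + 3·0.5·0.127 = 0.37695625.
0.37695625 < 0.66: the indirect benefit is less than the cost.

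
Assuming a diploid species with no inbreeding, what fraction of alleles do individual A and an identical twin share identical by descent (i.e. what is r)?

Monozygotic twins share every allele identical by descent: r = 1.

1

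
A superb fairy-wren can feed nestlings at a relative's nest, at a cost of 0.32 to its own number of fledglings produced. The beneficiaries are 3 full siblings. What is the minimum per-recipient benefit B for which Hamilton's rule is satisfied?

0.2133

r to a full sibling = 1/2 (full sibs share both parents — two paths of length 2: r = 2·(1/2)^2 = 1/2).
Hamilton's rule with n recipients of equal r: n·r·B > C, so B > C/(n·r) = 0.32/(3·0.5) = 0.2133.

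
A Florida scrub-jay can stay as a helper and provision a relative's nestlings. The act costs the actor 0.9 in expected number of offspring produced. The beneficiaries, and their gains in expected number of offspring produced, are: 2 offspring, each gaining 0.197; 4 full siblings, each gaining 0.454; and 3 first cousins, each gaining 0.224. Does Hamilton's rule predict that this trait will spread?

Hamilton's rule: the trait is favored when the sum of r·B over every recipient exceeds the actor's cost C.
r to an offspring = 1/2 (one parent–offspring link: r = (1/2)^1 = 1/2).
r to a full sibling = 1/2 (full sibs share both parents — two paths of length 2: r = 2·(1/2)^2 = 1/2).
r to a first cousin = 1/8 (first cousins share one grandparent pair — two paths of length 4: r = 2·(1/2)^4 = 1/8).
Summing one r·B term per recipient: 2·0.5·0.197 + 4·0.5·0.454 + 3·0.125·0.224 = 1.189.
1.189 > 0.9: the indirect benefit exceeds the cost.

Yes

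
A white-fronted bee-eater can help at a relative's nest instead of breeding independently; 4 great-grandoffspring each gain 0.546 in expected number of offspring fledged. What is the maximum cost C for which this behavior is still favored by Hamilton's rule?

0.273

r to a great-grandoffspring = 1/8 (three parent–offspring links: r = (1/2)^3 = 1/8).
Hamilton's rule: n·r·B > C, so the trait is favored while C < n·r·B = 4·0.125·0.546 = 0.273.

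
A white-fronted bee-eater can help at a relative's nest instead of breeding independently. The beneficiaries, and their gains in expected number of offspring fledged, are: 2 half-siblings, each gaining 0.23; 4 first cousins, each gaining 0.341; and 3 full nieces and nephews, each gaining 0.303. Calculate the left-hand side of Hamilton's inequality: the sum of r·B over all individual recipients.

0.51275

r to a half-sibling = 1/4 (half-sibs share one parent — one path of length 2: r = (1/2)^2 = 1/4).
r to a first cousin = 1/8 (first cousins share one grandparent pair — two paths of length 4: r = 2·(1/2)^4 = 1/8).
r to a full niece or nephew = 0.25 (full aunt/uncle↔niece/nephew: two paths of length 3 through the shared grandparent pair: r = 2·(1/2)^3 = 1/4).
Summing one r·B term per recipient: 2·0.25·0.23 + 4·0.125·0.341 + 3·0.25·0.303 = 0.51275.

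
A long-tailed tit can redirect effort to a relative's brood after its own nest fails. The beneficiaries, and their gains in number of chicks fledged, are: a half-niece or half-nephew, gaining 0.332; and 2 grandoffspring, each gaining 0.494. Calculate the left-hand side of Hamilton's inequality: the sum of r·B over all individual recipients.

0.2885

r to a half-niece or half-nephew = 1/8 (half-aunt/uncle↔niece/nephew: one path of length 3: r = (1/2)^3 = 1/8).
r to a grandoffspring = 1/4 (two parent–offspring links: r = (1/2)^2 = 1/4).
Summing one r·B term per recipient: 1·0.125·0.332 + 2·0.25·0.494 = 0.2885.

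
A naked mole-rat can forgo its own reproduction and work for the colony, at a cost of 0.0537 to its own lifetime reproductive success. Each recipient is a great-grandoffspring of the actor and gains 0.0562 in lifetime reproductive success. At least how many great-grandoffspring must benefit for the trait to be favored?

r to a great-grandoffspring = 1/8 (three parent–offspring links: r = (1/2)^3 = 1/8).
Hamilton's rule: n·r·B > C  ⇒  n > C/(r·B) = 0.0537/(0.125·0.0562) = 7.644.
The smallest integer exceeding 7.644 is 8.

8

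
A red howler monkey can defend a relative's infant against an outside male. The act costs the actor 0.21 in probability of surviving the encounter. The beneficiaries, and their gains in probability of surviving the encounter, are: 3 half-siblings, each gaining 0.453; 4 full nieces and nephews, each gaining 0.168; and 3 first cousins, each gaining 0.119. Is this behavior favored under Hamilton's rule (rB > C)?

Hamilton's rule: the trait is favored when the sum of r·B over every recipient exceeds the actor's cost C.
r to a half-sibling = 1/4 (half-sibs share one parent — one path of length 2: r = (1/2)^2 = 1/4).
r to a full niece or nephew = 1/4 (full aunt/uncle↔niece/nephew: two paths of length 3 through the shared grandparent pair: r = 2·(1/2)^3 = 1/4).
r to a first cousin = 1/8 (first cousins share one grandparent pair — two paths of length 4: r = 2·(1/2)^4 = 1/8).
Summing one r·B term per recipient: 3·0.25·0.453 + 4·0.25·0.168 + 3·0.125·0.119 = 0.552375.
0.552375 > 0.21: the indirect benefit exceeds the cost.

Yes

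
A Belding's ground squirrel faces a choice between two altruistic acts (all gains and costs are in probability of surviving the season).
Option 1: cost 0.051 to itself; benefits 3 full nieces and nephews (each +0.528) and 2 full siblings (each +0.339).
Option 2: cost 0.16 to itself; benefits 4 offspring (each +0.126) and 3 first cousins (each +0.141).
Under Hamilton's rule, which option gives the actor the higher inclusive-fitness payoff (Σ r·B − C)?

Option 1

Option 1: r to a full niece or nephew = 0.25.
Option 1: r to a full sibling = 0.5.
Option 1: Σ r·B − C = (3·0.25·0.528 + 2·0.5·0.339) − 0.051 = 0.684.
Option 2: r to an offspring = 0.5.
Option 2: r to a first cousin = 0.125.
Option 2: Σ r·B − C = (4·0.5·0.126 + 3·0.125·0.141) − 0.16 = 0.144875.
Option 1 has the higher net inclusive-fitness payoff.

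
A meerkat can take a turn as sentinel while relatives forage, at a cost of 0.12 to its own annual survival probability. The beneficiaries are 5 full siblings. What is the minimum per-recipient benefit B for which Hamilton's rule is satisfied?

0.048

r to a full sibling = 0.5 (full sibs share both parents — two paths of length 2: r = 2·(1/2)^2 = 1/2).
Hamilton's rule with n recipients of equal r: n·r·B > C, so B > C/(n·r) = 0.12/(5·0.5) = 0.048.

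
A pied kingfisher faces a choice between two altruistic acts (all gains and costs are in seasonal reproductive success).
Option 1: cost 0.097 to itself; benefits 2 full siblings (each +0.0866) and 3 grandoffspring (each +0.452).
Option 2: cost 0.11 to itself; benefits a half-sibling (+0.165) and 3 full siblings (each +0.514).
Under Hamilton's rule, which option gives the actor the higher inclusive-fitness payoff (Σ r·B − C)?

Option 2

Option 1: r to a full sibling = 0.5.
Option 1: r to a grandoffspring = 0.25.
Option 1: Σ r·B − C = (2·0.5·0.0866 + 3·0.25·0.452) − 0.097 = 0.3286.
Option 2: r to a half-sibling = 0.25.
Option 2: r to a full sibling = 0.5.
Option 2: Σ r·B − C = (1·0.25·0.165 + 3·0.5·0.514) − 0.11 = 0.70225.
Option 2 has the higher net inclusive-fitness payoff.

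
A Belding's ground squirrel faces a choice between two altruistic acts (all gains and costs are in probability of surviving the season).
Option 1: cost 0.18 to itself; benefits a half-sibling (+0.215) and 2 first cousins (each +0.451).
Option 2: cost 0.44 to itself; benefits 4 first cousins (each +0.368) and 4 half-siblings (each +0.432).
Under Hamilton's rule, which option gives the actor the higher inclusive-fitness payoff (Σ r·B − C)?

Option 1: r to a half-sibling = 0.25.
Option 1: r to a first cousin = 0.125.
Option 1: Σ r·B − C = (1·0.25·0.215 + 2·0.125·0.451) − 0.18 = -0.0135.
Option 2: r to a first cousin = 0.125.
Option 2: r to a half-sibling = 0.25.
Option 2: Σ r·B − C = (4·0.125·0.368 + 4·0.25·0.432) − 0.44 = 0.176.
Option 2 has the higher net inclusive-fitness payoff.

Option 2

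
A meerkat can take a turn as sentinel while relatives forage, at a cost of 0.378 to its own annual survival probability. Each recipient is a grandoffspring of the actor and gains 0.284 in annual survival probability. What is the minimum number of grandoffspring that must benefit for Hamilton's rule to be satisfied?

6

r to a grandoffspring = 0.25 (two parent–offspring links: r = (1/2)^2 = 1/4).
Hamilton's rule: n·r·B > C  ⇒  n > C/(r·B) = 0.378/(0.25·0.284) = 5.324.
The smallest integer exceeding 5.324 is 6.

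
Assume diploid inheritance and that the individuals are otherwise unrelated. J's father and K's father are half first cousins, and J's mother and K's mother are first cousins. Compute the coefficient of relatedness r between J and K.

With two independent routes of shared ancestry, r is the sum of the two contributions.
J and K are related in two ways: half second cousins through their fathers (r = 1/64) and second cousins through their mothers (r = 1/32).
r = 1/64 + 1/32 = 3/64 = 0.046875.

0.046875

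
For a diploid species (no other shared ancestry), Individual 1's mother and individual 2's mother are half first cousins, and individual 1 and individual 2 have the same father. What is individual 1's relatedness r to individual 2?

With two independent routes of shared ancestry, r is the sum of the two contributions.
Individual 1 and individual 2 are related in two ways: half second cousins through their mothers (r = 1/64) and half-sibs through their shared father (r = 1/4).
r = 1/64 + 1/4 = 0.265625.

0.265625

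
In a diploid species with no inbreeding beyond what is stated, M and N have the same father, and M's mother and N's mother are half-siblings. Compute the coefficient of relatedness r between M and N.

0.3125

Independent pedigree routes through distinct common ancestors add.
M and N are related in two ways: half-sibs through their shared father (r = 1/4) and half first cousins through their mothers (r = 1/16).
r = 1/4 + 1/16 = 5/16 = 0.3125.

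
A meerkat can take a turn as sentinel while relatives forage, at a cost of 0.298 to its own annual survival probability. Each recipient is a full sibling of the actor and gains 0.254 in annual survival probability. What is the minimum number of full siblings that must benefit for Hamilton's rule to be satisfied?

r to a full sibling = 0.5 (full sibs share both parents — two paths of length 2: r = 2·(1/2)^2 = 1/2).
Hamilton's rule: n·r·B > C  ⇒  n > C/(r·B) = 0.298/(0.5·0.254) = 2.346.
The smallest integer exceeding 2.346 is 3.

3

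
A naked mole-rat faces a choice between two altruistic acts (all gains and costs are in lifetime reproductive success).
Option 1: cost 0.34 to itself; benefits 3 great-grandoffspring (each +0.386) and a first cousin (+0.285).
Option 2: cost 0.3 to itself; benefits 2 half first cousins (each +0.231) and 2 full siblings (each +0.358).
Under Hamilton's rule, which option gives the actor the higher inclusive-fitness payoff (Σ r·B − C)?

Option 2

Option 1: r to a great-grandoffspring = 0.125.
Option 1: r to a first cousin = 0.125.
Option 1: Σ r·B − C = (3·0.125·0.386 + 1·0.125·0.285) − 0.34 = -0.159625.
Option 2: r to a half first cousin = 0.0625.
Option 2: r to a full sibling = 0.5.
Option 2: Σ r·B − C = (2·0.0625·0.231 + 2·0.5·0.358) − 0.3 = 0.086875.
Option 2 has the higher net inclusive-fitness payoff.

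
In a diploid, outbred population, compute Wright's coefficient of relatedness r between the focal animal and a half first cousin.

0.0625

Each parent–offspring link contributes a factor of 1/2, and independent paths through distinct common ancestors add.
Half first cousins share one grandparent — one path of length 4: r = (1/2)^4 = 1/16.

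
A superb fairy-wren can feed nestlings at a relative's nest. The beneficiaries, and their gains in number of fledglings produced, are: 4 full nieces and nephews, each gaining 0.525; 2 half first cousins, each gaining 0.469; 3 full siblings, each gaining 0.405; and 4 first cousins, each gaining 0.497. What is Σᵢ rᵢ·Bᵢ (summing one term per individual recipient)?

r to a full niece or nephew = 0.25 (full aunt/uncle↔niece/nephew: two paths of length 3 through the shared grandparent pair: r = 2·(1/2)^3 = 1/4).
r to a half first cousin = 1/16 (half first cousins share one grandparent — one path of length 4: r = (1/2)^4 = 1/16).
r to a full sibling = 0.5 (full sibs share both parents — two paths of length 2: r = 2·(1/2)^2 = 1/2).
r to a first cousin = 0.125 (first cousins share one grandparent pair — two paths of length 4: r = 2·(1/2)^4 = 1/8).
Summing one r·B term per recipient: 4·0.25·0.525 + 2·0.0625·0.469 + 3·0.5·0.405 + 4·0.125·0.497 = 1.439625.

1.439625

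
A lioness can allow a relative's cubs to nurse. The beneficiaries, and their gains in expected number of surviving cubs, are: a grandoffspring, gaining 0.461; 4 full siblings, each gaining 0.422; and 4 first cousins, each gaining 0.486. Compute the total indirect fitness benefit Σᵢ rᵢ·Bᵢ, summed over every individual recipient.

r to a grandoffspring = 1/4 (two parent–offspring links: r = (1/2)^2 = 1/4).
r to a full sibling = 1/2 (full sibs share both parents — two paths of length 2: r = 2·(1/2)^2 = 1/2).
r to a first cousin = 0.125 (first cousins share one grandparent pair — two paths of length 4: r = 2·(1/2)^4 = 1/8).
Summing one r·B term per recipient: 1·0.25·0.461 + 4·0.5·0.422 + 4·0.125·0.486 = 1.20225.

1.20225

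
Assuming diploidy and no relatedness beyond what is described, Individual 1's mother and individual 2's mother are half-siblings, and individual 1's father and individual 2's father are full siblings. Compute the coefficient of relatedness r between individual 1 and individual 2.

0.1875

Wright's path rule: contributions from independent ancestry routes add.
Individual 1 and individual 2 are related in two ways: half first cousins through their mothers (r = 1/16) and first cousins through their fathers (r = 1/8).
r = 1/16 + 1/8 = 0.1875.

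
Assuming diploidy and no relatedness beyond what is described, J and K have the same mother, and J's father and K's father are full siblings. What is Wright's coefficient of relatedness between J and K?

Wright's path rule: contributions from independent ancestry routes add.
J and K are related in two ways: half-sibs through their shared mother (r = 1/4) and first cousins through their fathers (r = 1/8).
r = 1/4 + 1/8 = 0.375.

0.375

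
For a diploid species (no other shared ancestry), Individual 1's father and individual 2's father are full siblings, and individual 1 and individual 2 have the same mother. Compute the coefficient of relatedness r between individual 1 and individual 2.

Wright's path rule: contributions from independent ancestry routes add.
Individual 1 and individual 2 are related in two ways: first cousins through their fathers (r = 1/8) and half-sibs through their shared mother (r = 1/4).
r = 1/8 + 1/4 = 3/8 = 0.375.

0.375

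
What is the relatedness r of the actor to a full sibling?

0.5

Full sibs share both parents — two paths of length 2: r = 2·(1/2)^2 = 1/2.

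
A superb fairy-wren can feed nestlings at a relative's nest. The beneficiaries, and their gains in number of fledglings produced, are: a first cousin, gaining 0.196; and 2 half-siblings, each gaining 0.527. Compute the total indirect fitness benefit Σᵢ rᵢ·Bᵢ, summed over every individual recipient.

0.288

r to a first cousin = 0.125 (first cousins share one grandparent pair — two paths of length 4: r = 2·(1/2)^4 = 1/8).
r to a half-sibling = 0.25 (half-sibs share one parent — one path of length 2: r = (1/2)^2 = 1/4).
Summing one r·B term per recipient: 1·0.125·0.196 + 2·0.25·0.527 = 0.288.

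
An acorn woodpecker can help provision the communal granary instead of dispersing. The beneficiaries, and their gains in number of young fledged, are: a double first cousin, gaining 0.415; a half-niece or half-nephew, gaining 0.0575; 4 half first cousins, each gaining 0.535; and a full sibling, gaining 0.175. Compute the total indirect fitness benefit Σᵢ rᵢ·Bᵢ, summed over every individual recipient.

r to a double first cousin = 1/4 (double first cousins share both grandparent pairs — four paths of length 4: r = 4·(1/2)^4 = 1/4).
r to a half-niece or half-nephew = 1/8 (half-aunt/uncle↔niece/nephew: one path of length 3: r = (1/2)^3 = 1/8).
r to a half first cousin = 0.0625 (half first cousins share one grandparent — one path of length 4: r = (1/2)^4 = 1/16).
r to a full sibling = 0.5 (full sibs share both parents — two paths of length 2: r = 2·(1/2)^2 = 1/2).
Summing one r·B term per recipient: 1·0.25·0.415 + 1·0.125·0.0575 + 4·0.0625·0.535 + 1·0.5·0.175 = 0.3321875.

0.3321875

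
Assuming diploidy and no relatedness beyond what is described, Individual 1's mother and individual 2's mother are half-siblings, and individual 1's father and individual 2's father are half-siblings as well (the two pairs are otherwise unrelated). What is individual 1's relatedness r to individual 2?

0.125

Relatedness sums over independent paths through distinct common ancestors.
Individual 1 and individual 2 are related in two ways: half first cousins through their mothers (r = 1/16) and half first cousins through their fathers (r = 1/16).
r = 1/16 + 1/16 = 0.125.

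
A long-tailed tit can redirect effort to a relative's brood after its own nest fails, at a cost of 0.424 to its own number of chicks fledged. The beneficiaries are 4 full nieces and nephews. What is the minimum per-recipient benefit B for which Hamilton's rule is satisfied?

0.424

r to a full niece or nephew = 0.25 (full aunt/uncle↔niece/nephew: two paths of length 3 through the shared grandparent pair: r = 2·(1/2)^3 = 1/4).
Hamilton's rule with n recipients of equal r: n·r·B > C, so B > C/(n·r) = 0.424/(4·0.25) = 0.424.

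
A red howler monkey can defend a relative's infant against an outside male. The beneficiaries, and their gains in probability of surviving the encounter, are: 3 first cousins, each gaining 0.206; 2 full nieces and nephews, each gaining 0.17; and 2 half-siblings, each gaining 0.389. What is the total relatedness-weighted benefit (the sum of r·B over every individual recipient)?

r to a first cousin = 1/8 (first cousins share one grandparent pair — two paths of length 4: r = 2·(1/2)^4 = 1/8).
r to a full niece or nephew = 0.25 (full aunt/uncle↔niece/nephew: two paths of length 3 through the shared grandparent pair: r = 2·(1/2)^3 = 1/4).
r to a half-sibling = 0.25 (half-sibs share one parent — one path of length 2: r = (1/2)^2 = 1/4).
Summing one r·B term per recipient: 3·0.125·0.206 + 2·0.25·0.17 + 2·0.25·0.389 = 0.35675.

0.35675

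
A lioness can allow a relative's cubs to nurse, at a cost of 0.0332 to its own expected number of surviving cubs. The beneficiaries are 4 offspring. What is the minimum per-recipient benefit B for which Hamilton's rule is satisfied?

r to an offspring = 1/2 (one parent–offspring link: r = (1/2)^1 = 1/2).
Hamilton's rule with n recipients of equal r: n·r·B > C, so B > C/(n·r) = 0.0332/(4·0.5) = 0.0166.

0.0166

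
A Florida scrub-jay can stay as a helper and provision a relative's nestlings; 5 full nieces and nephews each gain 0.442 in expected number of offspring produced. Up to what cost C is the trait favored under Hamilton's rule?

r to a full niece or nephew = 1/4 (full aunt/uncle↔niece/nephew: two paths of length 3 through the shared grandparent pair: r = 2·(1/2)^3 = 1/4).
Hamilton's rule: n·r·B > C, so the trait is favored while C < n·r·B = 5·0.25·0.442 = 0.5525.

0.5525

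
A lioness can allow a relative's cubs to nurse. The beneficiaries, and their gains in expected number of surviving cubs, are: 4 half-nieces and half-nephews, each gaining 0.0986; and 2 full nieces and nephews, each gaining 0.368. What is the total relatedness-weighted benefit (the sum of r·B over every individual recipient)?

r to a half-niece or half-nephew = 1/8 (half-aunt/uncle↔niece/nephew: one path of length 3: r = (1/2)^3 = 1/8).
r to a full niece or nephew = 1/4 (full aunt/uncle↔niece/nephew: two paths of length 3 through the shared grandparent pair: r = 2·(1/2)^3 = 1/4).
Summing one r·B term per recipient: 4·0.125·0.0986 + 2·0.25·0.368 = 0.2333.

0.2333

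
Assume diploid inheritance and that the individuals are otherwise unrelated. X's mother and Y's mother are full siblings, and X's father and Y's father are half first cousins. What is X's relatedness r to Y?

Wright's path rule: contributions from independent ancestry routes add.
X and Y are related in two ways: first cousins through their mothers (r = 1/8) and half second cousins through their fathers (r = 1/64).
r = 1/8 + 1/64 = 9/64 = 0.140625.

0.140625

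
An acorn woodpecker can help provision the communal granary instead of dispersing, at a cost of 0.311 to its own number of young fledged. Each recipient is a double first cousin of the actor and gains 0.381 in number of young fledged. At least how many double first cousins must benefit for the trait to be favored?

r to a double first cousin = 0.25 (double first cousins share both grandparent pairs — four paths of length 4: r = 4·(1/2)^4 = 1/4).
Hamilton's rule: n·r·B > C  ⇒  n > C/(r·B) = 0.311/(0.25·0.381) = 3.265.
The smallest integer exceeding 3.265 is 4.

4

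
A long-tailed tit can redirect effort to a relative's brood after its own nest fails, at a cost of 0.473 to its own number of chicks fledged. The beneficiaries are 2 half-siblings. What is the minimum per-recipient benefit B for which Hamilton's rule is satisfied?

r to a half-sibling = 0.25 (half-sibs share one parent — one path of length 2: r = (1/2)^2 = 1/4).
Hamilton's rule with n recipients of equal r: n·r·B > C, so B > C/(n·r) = 0.473/(2·0.25) = 0.946.

0.946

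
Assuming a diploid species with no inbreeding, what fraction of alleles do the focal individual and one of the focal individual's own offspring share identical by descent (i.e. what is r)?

0.5

Each parent–offspring link contributes a factor of 1/2, and independent paths through distinct common ancestors add.
One parent–offspring link: r = (1/2)^1 = 1/2.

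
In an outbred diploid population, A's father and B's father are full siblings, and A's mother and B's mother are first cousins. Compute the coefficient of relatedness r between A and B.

Wright's path rule: contributions from independent ancestry routes add.
A and B are related in two ways: first cousins through their fathers (r = 1/8) and second cousins through their mothers (r = 1/32).
r = 1/8 + 1/32 = 5/32 = 0.15625.

0.15625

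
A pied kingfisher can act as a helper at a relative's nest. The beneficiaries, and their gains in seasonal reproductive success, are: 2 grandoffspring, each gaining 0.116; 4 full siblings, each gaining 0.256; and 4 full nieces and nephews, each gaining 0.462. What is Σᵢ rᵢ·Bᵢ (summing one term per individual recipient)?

1.032

r to a grandoffspring = 1/4 (two parent–offspring links: r = (1/2)^2 = 1/4).
r to a full sibling = 0.5 (full sibs share both parents — two paths of length 2: r = 2·(1/2)^2 = 1/2).
r to a full niece or nephew = 1/4 (full aunt/uncle↔niece/nephew: two paths of length 3 through the shared grandparent pair: r = 2·(1/2)^3 = 1/4).
Summing one r·B term per recipient: 2·0.25·0.116 + 4·0.5·0.256 + 4·0.25·0.462 = 1.032.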